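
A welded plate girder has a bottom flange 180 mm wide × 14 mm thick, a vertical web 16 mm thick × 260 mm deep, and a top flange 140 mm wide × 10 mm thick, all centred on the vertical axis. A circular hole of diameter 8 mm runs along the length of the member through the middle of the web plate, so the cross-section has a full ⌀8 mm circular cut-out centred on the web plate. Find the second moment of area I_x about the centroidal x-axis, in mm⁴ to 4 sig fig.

I_x ≈ 9.326 × 10⁷ mm⁴

Break the section into simple shapes (no overlaps), measuring from the bottom-left corner of the bounding box.
Bottom plate: 180 × 14, A = 2 520 mm², y = 7 mm, Ī = 41 160 mm⁴.
Web plate: 16 × 260, A = 4 160 mm², y = 144 mm, Ī = 23 434 667 mm⁴.
Top plate: 140 × 10, A = 1 400 mm², y = 279 mm, Ī = 11666.7 mm⁴.
Hole (subtracted): ⌀8, A = 50.2655 mm², y = 144 mm, Ī = 201.062 mm⁴.
Centroid: ȳ = ΣA·y / ΣA = 124.542 mm.
Transfer each piece to the centroidal x-axis using Ī + A·d² with d = y − 124.542:
  bottom plate: d = -117.542 mm → contributes +34 857 977 mm⁴
  web plate: d = 19.4577 mm → contributes +25 009 648 mm⁴
  top plate: d = 154.458 mm → contributes +33 411 711 mm⁴
  hole: d = 19.4577 mm → contributes −19231.6 mm⁴
Total I = 93 260 104 mm⁴.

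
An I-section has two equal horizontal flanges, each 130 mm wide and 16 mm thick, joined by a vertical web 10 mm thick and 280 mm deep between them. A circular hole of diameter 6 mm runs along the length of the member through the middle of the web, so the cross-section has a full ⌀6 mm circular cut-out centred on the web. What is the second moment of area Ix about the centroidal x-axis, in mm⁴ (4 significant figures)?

Decompose the section into non-overlapping parts with the origin at the bottom-left of its bounding rectangle.
Bottom flange: 130 × 16, A = 2 080 mm², y = 8 mm, Ī = 44373.3 mm⁴.
Web: 10 × 280, A = 2 800 mm², y = 156 mm, Ī = 18 293 333 mm⁴.
Top flange: 130 × 16, A = 2 080 mm², y = 304 mm, Ī = 44373.3 mm⁴.
Hole (subtracted): ⌀6, A = 28.2743 mm², y = 156 mm, Ī = 63.6173 mm⁴.
By symmetry the centroid is at mid-height, ȳ = 156 mm.
Transfer each piece to the centroidal x-axis using Ī + A·d² with d = y − 156:
  bottom flange: d = -148 mm → contributes +45 604 693 mm⁴
  web: d = 0 mm → contributes +18 293 333 mm⁴
  top flange: d = 148 mm → contributes +45 604 693 mm⁴
  hole: d = 0 mm → contributes −63.6173 mm⁴
Total I = 109 502 656 mm⁴.

Ix ≈ 1.095 × 10⁸ mm⁴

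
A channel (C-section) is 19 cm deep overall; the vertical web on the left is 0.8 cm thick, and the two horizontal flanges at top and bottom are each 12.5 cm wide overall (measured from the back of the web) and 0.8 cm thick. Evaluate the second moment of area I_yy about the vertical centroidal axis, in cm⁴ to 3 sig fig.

I_yy ≈ 542 cm⁴

Decompose the section into non-overlapping parts with the origin at the bottom-left of its bounding rectangle.
Web: 0.8 × 19, A = 15.2 cm², x = 0.4 cm, Ī = 0.81067 cm⁴.
Top flange (beyond web): 11.7 × 0.8, A = 9.36 cm², x = 6.65 cm, Ī = 106.77 cm⁴.
Bottom flange (beyond web): 11.7 × 0.8, A = 9.36 cm², x = 6.65 cm, Ī = 106.77 cm⁴.
Centroid: x̄ = ΣA·x / ΣA = 3.8493 cm.
Transfer each piece to the vertical centroidal axis using Ī + A·d² with d = x − 3.8493:
  web: d = -3.4493 cm → contributes +181.65 cm⁴
  top flange (beyond web): d = 2.8007 cm → contributes +180.19 cm⁴
  bottom flange (beyond web): d = 2.8007 cm → contributes +180.19 cm⁴
Total I = 542.04 cm⁴.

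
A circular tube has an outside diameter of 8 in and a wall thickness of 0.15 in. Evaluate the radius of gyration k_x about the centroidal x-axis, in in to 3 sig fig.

k_x ≈ 2.78 in

Treat the section as a set of non-overlapping primitives; coordinates are from the bounding-box lower-left.
Outer circle: ⌀8, A = 50.265 in², y = 4 in, Ī = 201.06 in⁴.
Bore (subtracted): ⌀7.7, A = 46.566 in², y = 4 in, Ī = 172.56 in⁴.
By symmetry the centroid is at mid-height, ȳ = 4 in.
All pieces are centred on the centroidal x-axis, so I = ΣĪ (holes subtracted) = 28.505 in⁴.
Radius of gyration: k = √(I/A) = √(28.505 / 3.6992) = 2.7759 in.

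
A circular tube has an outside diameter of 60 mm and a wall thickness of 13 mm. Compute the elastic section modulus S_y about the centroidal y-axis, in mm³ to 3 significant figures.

S_y ≈ 1.90 × 10⁴ mm³

Break the section into simple shapes (no overlaps), measuring from the bottom-left corner of the bounding box.
Outer circle: ⌀60, A = 2827.4 mm², x = 30 mm, Ī = 636 173 mm⁴.
Bore (subtracted): ⌀34, A = 907.92 mm², x = 30 mm, Ī = 65 597 mm⁴.
By symmetry the centroid is at mid-width, x̄ = 30 mm.
All pieces are centred on the centroidal y-axis, so I = ΣĪ (holes subtracted) = 570 575 mm⁴.
Extreme fibre distance c = 30 mm; S = I/c = 19 019 mm³.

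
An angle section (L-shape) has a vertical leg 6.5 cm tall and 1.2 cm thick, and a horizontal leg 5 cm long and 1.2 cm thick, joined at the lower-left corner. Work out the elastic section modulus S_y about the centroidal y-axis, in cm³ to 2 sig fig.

S_y ≈ 7.0 cm³

Decompose the section into non-overlapping parts with the origin at the bottom-left of its bounding rectangle.
Vertical leg: 1.2 × 6.5, A = 7.8 cm², x = 0.6 cm, Ī = 0.936 cm⁴.
Horizontal leg (remainder): 3.8 × 1.2, A = 4.56 cm², x = 3.1 cm, Ī = 5.487 cm⁴.
Centroid: x̄ = ΣA·x / ΣA = 1.522 cm.
Transfer each piece to the centroidal y-axis using Ī + A·d² with d = x − 1.522:
  vertical leg: d = -0.9223 cm → contributes +7.571 cm⁴
  horizontal leg (remainder): d = 1.578 cm → contributes +16.84 cm⁴
Total I = 24.41 cm⁴.
Extreme fibre distance c = 3.478 cm; S = I/c = 7.019 cm³.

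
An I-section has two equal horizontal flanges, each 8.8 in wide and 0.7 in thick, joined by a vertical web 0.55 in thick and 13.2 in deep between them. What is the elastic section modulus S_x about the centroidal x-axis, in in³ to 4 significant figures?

Decompose the section into non-overlapping parts with the origin at the bottom-left of its bounding rectangle.
Bottom flange: 8.8 × 0.7, A = 6.16 in², y = 0.35 in, Ī = 0.251533 in⁴.
Web: 0.55 × 13.2, A = 7.26 in², y = 7.3 in, Ī = 105.415 in⁴.
Top flange: 8.8 × 0.7, A = 6.16 in², y = 14.25 in, Ī = 0.251533 in⁴.
By symmetry the centroid is at mid-height, ȳ = 7.3 in.
Transfer each piece to the centroidal x-axis using Ī + A·d² with d = y − 7.3:
  bottom flange: d = -6.95 in → contributes +297.795 in⁴
  web: d = 0 in → contributes +105.415 in⁴
  top flange: d = 6.95 in → contributes +297.795 in⁴
Total I = 701.005 in⁴.
Extreme fibre distance c = 7.3 in; S = I/c = 96.0281 in³.

S_x ≈ 96.03 in³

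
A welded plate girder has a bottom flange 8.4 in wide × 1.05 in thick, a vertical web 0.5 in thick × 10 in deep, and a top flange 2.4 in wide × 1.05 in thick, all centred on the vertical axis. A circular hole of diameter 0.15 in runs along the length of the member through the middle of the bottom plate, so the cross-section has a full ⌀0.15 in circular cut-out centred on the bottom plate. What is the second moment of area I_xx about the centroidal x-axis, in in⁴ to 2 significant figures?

I_xx ≈ 310 in⁴

Break the section into simple shapes (no overlaps), measuring from the bottom-left corner of the bounding box.
Bottom plate: 8.4 × 1.05, A = 8.82 in², y = 0.525 in, Ī = 0.8103 in⁴.
Web plate: 0.5 × 10, A = 5 in², y = 6.05 in, Ī = 41.67 in⁴.
Top plate: 2.4 × 1.05, A = 2.52 in², y = 11.58 in, Ī = 0.2315 in⁴.
Hole (subtracted): ⌀0.15, A = 0.01767 in², y = 0.525 in, Ī = 0.00002485 in⁴.
Centroid: ȳ = ΣA·y / ΣA = 3.923 in.
Transfer each piece to the centroidal x-axis using Ī + A·d² with d = y − 3.923:
  bottom plate: d = -3.398 in → contributes +102.7 in⁴
  web plate: d = 2.127 in → contributes +64.28 in⁴
  top plate: d = 7.652 in → contributes +147.8 in⁴
  hole: d = -3.398 in → contributes −0.2041 in⁴
Total I = 314.5 in⁴.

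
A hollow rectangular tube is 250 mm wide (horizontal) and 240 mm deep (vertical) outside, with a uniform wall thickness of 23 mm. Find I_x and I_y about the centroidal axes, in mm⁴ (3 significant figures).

I_x ≈ 1.64 × 10⁸ mm⁴, I_y ≈ 1.75 × 10⁸ mm⁴

Decompose the section into non-overlapping parts with the origin at the bottom-left of its bounding rectangle.
Outer rectangle: 250 × 240, A = 60 000 mm², y = 120 mm, Ī = 288 000 000 mm⁴.
Inner void (subtracted): 204 × 194, A = 39 576 mm², y = 120 mm, Ī = 124 123 528 mm⁴.
By symmetry the centroid is at mid-height, ȳ = 120 mm.
All pieces are centred on the centroidal x-axis, so I = ΣĪ (holes subtracted) = 163 876 472 mm⁴.
Repeating about the centroidal y-axis gives I_y = 175 250 432 mm⁴.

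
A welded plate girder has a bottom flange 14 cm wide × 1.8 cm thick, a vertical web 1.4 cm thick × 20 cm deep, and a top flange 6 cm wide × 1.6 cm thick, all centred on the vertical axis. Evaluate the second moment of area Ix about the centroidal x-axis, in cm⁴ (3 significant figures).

Break the section into simple shapes (no overlaps), measuring from the bottom-left corner of the bounding box.
Bottom plate: 14 × 1.8, A = 25.2 cm², y = 0.9 cm, Ī = 6.804 cm⁴.
Web plate: 1.4 × 20, A = 28 cm², y = 11.8 cm, Ī = 933.33 cm⁴.
Top plate: 6 × 1.6, A = 9.6 cm², y = 22.6 cm, Ī = 2.048 cm⁴.
Centroid: ȳ = ΣA·y / ΣA = 9.0771 cm.
Transfer each piece to the centroidal x-axis using Ī + A·d² with d = y − 9.0771:
  bottom plate: d = -8.1771 cm → contributes +1691.8 cm⁴
  web plate: d = 2.7229 cm → contributes +1140.9 cm⁴
  top plate: d = 13.523 cm → contributes +1757.6 cm⁴
Total I = 4590.3 cm⁴.

Ix ≈ 4590 cm⁴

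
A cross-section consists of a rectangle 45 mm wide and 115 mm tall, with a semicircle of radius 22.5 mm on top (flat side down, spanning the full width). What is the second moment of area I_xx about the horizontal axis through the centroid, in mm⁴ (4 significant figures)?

I_xx ≈ 8.830 × 10⁶ mm⁴

Treat the section as a set of non-overlapping primitives; coordinates are from the bounding-box lower-left.
Rectangular body: 45 × 115, A = 5 175 mm², y = 57.5 mm, Ī = 5 703 281 mm⁴.
Semicircular cap: semicircle r = 22.5, A = 795.216 mm², y = 124.549 mm, Ī = 28129.5 mm⁴.
Centroid: ȳ = ΣA·y / ΣA = 66.4308 mm.
Transfer each piece to the horizontal axis through the centroid using Ī + A·d² with d = y − 66.4308:
  rectangular body: d = -8.93077 mm → contributes +6 116 033 mm⁴
  semicircular cap: d = 58.1185 mm → contributes +2 714 179 mm⁴
Total I = 8 830 212 mm⁴.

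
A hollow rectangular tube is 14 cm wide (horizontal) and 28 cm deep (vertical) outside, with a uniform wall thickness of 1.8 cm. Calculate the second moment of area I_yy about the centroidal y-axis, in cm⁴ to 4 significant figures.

Split into non-overlapping primitives; take the origin at the lower-left of the bounding box.
Outer rectangle: 14 × 28, A = 392 cm², x = 7 cm, Ī = 6402.67 cm⁴.
Inner void (subtracted): 10.4 × 24.4, A = 253.76 cm², x = 7 cm, Ī = 2287.22 cm⁴.
By symmetry the centroid is at mid-width, x̄ = 7 cm.
All pieces are centred on the centroidal y-axis, so I = ΣĪ (holes subtracted) = 4115.44 cm⁴.

I_yy ≈ 4115 cm⁴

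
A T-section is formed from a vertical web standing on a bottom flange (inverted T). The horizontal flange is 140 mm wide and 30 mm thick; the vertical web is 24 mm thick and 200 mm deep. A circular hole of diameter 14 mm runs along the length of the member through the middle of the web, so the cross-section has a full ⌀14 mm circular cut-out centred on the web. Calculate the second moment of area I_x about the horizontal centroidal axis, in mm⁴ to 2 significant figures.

Decompose the section into non-overlapping parts with the origin at the bottom-left of its bounding rectangle.
Flange: 140 × 30, A = 4 200 mm², y = 15 mm, Ī = 315 000 mm⁴.
Web: 24 × 200, A = 4 800 mm², y = 130 mm, Ī = 16 000 000 mm⁴.
Hole (subtracted): ⌀14, A = 153.9 mm², y = 130 mm, Ī = 1 886 mm⁴.
Centroid: ȳ = ΣA·y / ΣA = 75.4 mm.
Transfer each piece to the horizontal centroidal axis using Ī + A·d² with d = y − 75.4:
  flange: d = -60.4 mm → contributes +15 636 984 mm⁴
  web: d = 54.6 mm → contributes +30 309 865 mm⁴
  hole: d = 54.6 mm → contributes −460 809 mm⁴
Total I = 45 486 040 mm⁴.

I_x ≈ 4.5 × 10⁷ mm⁴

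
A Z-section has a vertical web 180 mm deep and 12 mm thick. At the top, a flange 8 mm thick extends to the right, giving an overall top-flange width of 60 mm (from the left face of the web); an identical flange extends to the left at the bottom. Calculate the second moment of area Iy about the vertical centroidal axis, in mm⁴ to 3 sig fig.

Decompose the section into non-overlapping parts with the origin at the bottom-left of its bounding rectangle.
Web: 12 × 180, A = 2 160 mm², x = 54 mm, Ī = 25 920 mm⁴.
Top flange (beyond web): 48 × 8, A = 384 mm², x = 84 mm, Ī = 73 728 mm⁴.
Bottom flange (beyond web): 48 × 8, A = 384 mm², x = 24 mm, Ī = 73 728 mm⁴.
Centroid: x̄ = ΣA·x / ΣA = 54 mm.
Transfer each piece to the vertical centroidal axis using Ī + A·d² with d = x − 54:
  web: d = 0 mm → contributes +25 920 mm⁴
  top flange (beyond web): d = 30 mm → contributes +419 328 mm⁴
  bottom flange (beyond web): d = -30 mm → contributes +419 328 mm⁴
Total I = 864 576 mm⁴.

Iy ≈ 8.65 × 10⁵ mm⁴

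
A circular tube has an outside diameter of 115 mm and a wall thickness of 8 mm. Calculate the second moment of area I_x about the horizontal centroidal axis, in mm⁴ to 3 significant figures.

I_x ≈ 3.87 × 10⁶ mm⁴

Split into non-overlapping primitives; take the origin at the lower-left of the bounding box.
Outer circle: ⌀115, A = 10 387 mm², y = 57.5 mm, Ī = 8 585 414 mm⁴.
Bore (subtracted): ⌀99, A = 7697.7 mm², y = 57.5 mm, Ī = 4 715 315 mm⁴.
By symmetry the centroid is at mid-height, ȳ = 57.5 mm.
All pieces are centred on the horizontal centroidal axis, so I = ΣĪ (holes subtracted) = 3 870 100 mm⁴.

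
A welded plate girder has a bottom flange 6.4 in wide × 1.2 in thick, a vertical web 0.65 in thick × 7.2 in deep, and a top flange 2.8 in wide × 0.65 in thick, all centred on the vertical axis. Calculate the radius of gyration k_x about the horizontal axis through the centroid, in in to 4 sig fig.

Decompose the section into non-overlapping parts with the origin at the bottom-left of its bounding rectangle.
Bottom plate: 6.4 × 1.2, A = 7.68 in², y = 0.6 in, Ī = 0.9216 in⁴.
Web plate: 0.65 × 7.2, A = 4.68 in², y = 4.8 in, Ī = 20.2176 in⁴.
Top plate: 2.8 × 0.65, A = 1.82 in², y = 8.725 in, Ī = 0.0640792 in⁴.
Centroid: ȳ = ΣA·y / ΣA = 3.02902 in.
Transfer each piece to the horizontal axis through the centroid using Ī + A·d² with d = y − 3.02902:
  bottom plate: d = -2.42902 in → contributes +46.2347 in⁴
  web plate: d = 1.77098 in → contributes +34.8958 in⁴
  top plate: d = 5.69598 in → contributes +59.1125 in⁴
Total I = 140.243 in⁴.
Radius of gyration: k = √(I/A) = √(140.243 / 14.18) = 3.14487 in.

k_x ≈ 3.145 in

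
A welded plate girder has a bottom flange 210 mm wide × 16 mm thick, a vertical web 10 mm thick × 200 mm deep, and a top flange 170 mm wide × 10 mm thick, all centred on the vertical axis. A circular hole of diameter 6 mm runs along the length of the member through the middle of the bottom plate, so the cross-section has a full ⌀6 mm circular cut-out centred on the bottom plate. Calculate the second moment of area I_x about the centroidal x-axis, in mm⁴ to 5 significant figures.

Treat the section as a set of non-overlapping primitives; coordinates are from the bounding-box lower-left.
Bottom plate: 210 × 16, A = 3 360 mm², y = 8 mm, Ī = 71 680 mm⁴.
Web plate: 10 × 200, A = 2 000 mm², y = 116 mm, Ī = 6 666 667 mm⁴.
Top plate: 170 × 10, A = 1 700 mm², y = 221 mm, Ī = 14166.67 mm⁴.
Hole (subtracted): ⌀6, A = 28.27433 mm², y = 8 mm, Ī = 63.61725 mm⁴.
Centroid: ȳ = ΣA·y / ΣA = 90.2131 mm.
Transfer each piece to the centroidal x-axis using Ī + A·d² with d = y − 90.2131:
  bottom plate: d = -82.2131 mm → contributes +22 781 902 mm⁴
  web plate: d = 25.7869 mm → contributes +7 996 595 mm⁴
  top plate: d = 130.7869 mm → contributes +29 093 027 mm⁴
  hole: d = -82.2131 mm → contributes −191169.7 mm⁴
Total I = 59 680 354 mm⁴.

I_x ≈ 5.9680 × 10⁷ mm⁴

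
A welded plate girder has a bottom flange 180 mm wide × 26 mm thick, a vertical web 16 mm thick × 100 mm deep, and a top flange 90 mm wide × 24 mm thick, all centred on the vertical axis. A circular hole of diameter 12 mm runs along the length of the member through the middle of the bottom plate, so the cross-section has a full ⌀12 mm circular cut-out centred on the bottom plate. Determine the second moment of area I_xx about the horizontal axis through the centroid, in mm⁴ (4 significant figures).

Treat the section as a set of non-overlapping primitives; coordinates are from the bounding-box lower-left.
Bottom plate: 180 × 26, A = 4 680 mm², y = 13 mm, Ī = 263 640 mm⁴.
Web plate: 16 × 100, A = 1 600 mm², y = 76 mm, Ī = 1 333 333 mm⁴.
Top plate: 90 × 24, A = 2 160 mm², y = 138 mm, Ī = 103 680 mm⁴.
Hole (subtracted): ⌀12, A = 113.097 mm², y = 13 mm, Ī = 1017.88 mm⁴.
Centroid: ȳ = ΣA·y / ΣA = 57.5304 mm.
Transfer each piece to the horizontal axis through the centroid using Ī + A·d² with d = y − 57.5304:
  bottom plate: d = -44.5304 mm → contributes +9 543 861 mm⁴
  web plate: d = 18.4696 mm → contributes +1 879 137 mm⁴
  top plate: d = 80.4696 mm → contributes +14 090 463 mm⁴
  hole: d = -44.5304 mm → contributes −225 285 mm⁴
Total I = 25 288 177 mm⁴.

I_xx ≈ 2.529 × 10⁷ mm⁴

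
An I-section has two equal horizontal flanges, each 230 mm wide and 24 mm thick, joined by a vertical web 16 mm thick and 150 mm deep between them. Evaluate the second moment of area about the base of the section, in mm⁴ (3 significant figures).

I_base ≈ 2.20 × 10⁸ mm⁴

Treat the section as a set of non-overlapping primitives; coordinates are from the bounding-box lower-left.
Bottom flange: 230 × 24, A = 5 520 mm², y = 12 mm, Ī = 264 960 mm⁴.
Web: 16 × 150, A = 2 400 mm², y = 99 mm, Ī = 4 500 000 mm⁴.
Top flange: 230 × 24, A = 5 520 mm², y = 186 mm, Ī = 264 960 mm⁴.
Transfer each piece to the bottom edge using Ī + A·d² with d = y − 0:
  bottom flange: d = 12 mm → contributes +1 059 840 mm⁴
  web: d = 99 mm → contributes +28 022 400 mm⁴
  top flange: d = 186 mm → contributes +191 234 880 mm⁴
Total I = 220 317 120 mm⁴.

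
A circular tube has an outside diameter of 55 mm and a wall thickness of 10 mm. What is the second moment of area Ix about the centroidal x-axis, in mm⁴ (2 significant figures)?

Treat the section as a set of non-overlapping primitives; coordinates are from the bounding-box lower-left.
Outer circle: ⌀55, A = 2 376 mm², y = 27.5 mm, Ī = 449 180 mm⁴.
Bore (subtracted): ⌀35, A = 962.1 mm², y = 27.5 mm, Ī = 73 662 mm⁴.
By symmetry the centroid is at mid-height, ȳ = 27.5 mm.
All pieces are centred on the centroidal x-axis, so I = ΣĪ (holes subtracted) = 375 518 mm⁴.

Ix ≈ 3.8 × 10⁵ mm⁴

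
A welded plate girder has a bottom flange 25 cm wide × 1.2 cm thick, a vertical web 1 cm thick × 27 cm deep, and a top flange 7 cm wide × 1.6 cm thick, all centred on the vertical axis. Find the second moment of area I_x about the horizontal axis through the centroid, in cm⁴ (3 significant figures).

Decompose the section into non-overlapping parts with the origin at the bottom-left of its bounding rectangle.
Bottom plate: 25 × 1.2, A = 30 cm², y = 0.6 cm, Ī = 3.6 cm⁴.
Web plate: 1 × 27, A = 27 cm², y = 14.7 cm, Ī = 1640.3 cm⁴.
Top plate: 7 × 1.6, A = 11.2 cm², y = 29 cm, Ī = 2.3893 cm⁴.
Centroid: ȳ = ΣA·y / ΣA = 10.846 cm.
Transfer each piece to the horizontal axis through the centroid using Ī + A·d² with d = y − 10.846:
  bottom plate: d = -10.246 cm → contributes +3 153 cm⁴
  web plate: d = 3.854 cm → contributes +2041.3 cm⁴
  top plate: d = 18.154 cm → contributes +3693.5 cm⁴
Total I = 8887.9 cm⁴.

I_x ≈ 8890 cm⁴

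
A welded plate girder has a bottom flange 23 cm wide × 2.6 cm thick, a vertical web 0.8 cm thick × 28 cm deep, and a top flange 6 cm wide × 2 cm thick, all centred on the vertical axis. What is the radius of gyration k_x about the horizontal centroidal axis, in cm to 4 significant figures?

Split into non-overlapping primitives; take the origin at the lower-left of the bounding box.
Bottom plate: 23 × 2.6, A = 59.8 cm², y = 1.3 cm, Ī = 33.6873 cm⁴.
Web plate: 0.8 × 28, A = 22.4 cm², y = 16.6 cm, Ī = 1463.47 cm⁴.
Top plate: 6 × 2, A = 12 cm², y = 31.6 cm, Ī = 4 cm⁴.
Centroid: ȳ = ΣA·y / ΣA = 8.79809 cm.
Transfer each piece to the horizontal centroidal axis using Ī + A·d² with d = y − 8.79809:
  bottom plate: d = -7.49809 cm → contributes +3395.72 cm⁴
  web plate: d = 7.80191 cm → contributes +2826.95 cm⁴
  top plate: d = 22.8019 cm → contributes +6243.13 cm⁴
Total I = 12465.8 cm⁴.
Radius of gyration: k = √(I/A) = √(12465.8 / 94.2) = 11.5036 cm.

k_x ≈ 11.50 cm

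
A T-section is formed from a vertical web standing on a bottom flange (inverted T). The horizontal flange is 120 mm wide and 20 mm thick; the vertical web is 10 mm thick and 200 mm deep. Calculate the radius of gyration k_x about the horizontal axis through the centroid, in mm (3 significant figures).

k_x ≈ 67.3 mm

Decompose the section into non-overlapping parts with the origin at the bottom-left of its bounding rectangle.
Flange: 120 × 20, A = 2 400 mm², y = 10 mm, Ī = 80 000 mm⁴.
Web: 10 × 200, A = 2 000 mm², y = 120 mm, Ī = 6 666 667 mm⁴.
Centroid: ȳ = ΣA·y / ΣA = 60 mm.
Transfer each piece to the horizontal axis through the centroid using Ī + A·d² with d = y − 60:
  flange: d = -50 mm → contributes +6 080 000 mm⁴
  web: d = 60 mm → contributes +13 866 667 mm⁴
Total I = 19 946 667 mm⁴.
Radius of gyration: k = √(I/A) = √(19 946 667 / 4 400) = 67.33 mm.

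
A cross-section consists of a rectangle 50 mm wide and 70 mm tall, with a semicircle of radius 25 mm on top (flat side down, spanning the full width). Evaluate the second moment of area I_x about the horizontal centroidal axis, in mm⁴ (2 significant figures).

Split into non-overlapping primitives; take the origin at the lower-left of the bounding box.
Rectangular body: 50 × 70, A = 3 500 mm², y = 35 mm, Ī = 1 429 167 mm⁴.
Semicircular cap: semicircle r = 25, A = 981.7 mm², y = 80.61 mm, Ī = 42 874 mm⁴.
Centroid: ȳ = ΣA·y / ΣA = 44.99 mm.
Transfer each piece to the horizontal centroidal axis using Ī + A·d² with d = y − 44.99:
  rectangular body: d = -9.991 mm → contributes +1 778 548 mm⁴
  semicircular cap: d = 35.62 mm → contributes +1 288 442 mm⁴
Total I = 3 066 990 mm⁴.

I_x ≈ 3.1 × 10⁶ mm⁴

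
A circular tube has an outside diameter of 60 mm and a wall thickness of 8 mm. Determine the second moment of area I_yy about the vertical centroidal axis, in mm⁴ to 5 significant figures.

Treat the section as a set of non-overlapping primitives; coordinates are from the bounding-box lower-left.
Outer circle: ⌀60, A = 2827.433 mm², x = 30 mm, Ī = 636172.5 mm⁴.
Bore (subtracted): ⌀44, A = 1520.531 mm², x = 30 mm, Ī = 183984.2 mm⁴.
By symmetry the centroid is at mid-width, x̄ = 30 mm.
All pieces are centred on the vertical centroidal axis, so I = ΣĪ (holes subtracted) = 452188.3 mm⁴.

I_yy ≈ 4.5219 × 10⁵ mm⁴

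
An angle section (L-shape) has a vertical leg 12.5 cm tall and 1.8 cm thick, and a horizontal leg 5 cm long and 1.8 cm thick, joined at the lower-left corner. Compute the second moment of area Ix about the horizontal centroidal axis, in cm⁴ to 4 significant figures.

Ix ≈ 425.8 cm⁴

Decompose the section into non-overlapping parts with the origin at the bottom-left of its bounding rectangle.
Vertical leg: 1.8 × 12.5, A = 22.5 cm², y = 6.25 cm, Ī = 292.969 cm⁴.
Horizontal leg (remainder): 3.2 × 1.8, A = 5.76 cm², y = 0.9 cm, Ī = 1.5552 cm⁴.
Centroid: ȳ = ΣA·y / ΣA = 5.15955 cm.
Transfer each piece to the horizontal centroidal axis using Ī + A·d² with d = y − 5.15955:
  vertical leg: d = 1.09045 cm → contributes +319.723 cm⁴
  horizontal leg (remainder): d = -4.25955 cm → contributes +106.063 cm⁴
Total I = 425.786 cm⁴.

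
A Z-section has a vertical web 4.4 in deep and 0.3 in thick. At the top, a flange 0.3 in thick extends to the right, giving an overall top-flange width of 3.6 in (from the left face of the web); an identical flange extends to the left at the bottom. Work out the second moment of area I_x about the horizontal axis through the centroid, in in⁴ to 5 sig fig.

Break the section into simple shapes (no overlaps), measuring from the bottom-left corner of the bounding box.
Web: 0.3 × 4.4, A = 1.32 in², y = 2.2 in, Ī = 2.1296 in⁴.
Top flange (beyond web): 3.3 × 0.3, A = 0.99 in², y = 4.25 in, Ī = 0.007425 in⁴.
Bottom flange (beyond web): 3.3 × 0.3, A = 0.99 in², y = 0.15 in, Ī = 0.007425 in⁴.
Centroid: ȳ = ΣA·y / ΣA = 2.2 in.
Transfer each piece to the horizontal axis through the centroid using Ī + A·d² with d = y − 2.2:
  web: d = 0 in → contributes +2.1296 in⁴
  top flange (beyond web): d = 2.05 in → contributes +4.1679 in⁴
  bottom flange (beyond web): d = -2.05 in → contributes +4.1679 in⁴
Total I = 10.4654 in⁴.

I_x ≈ 10.465 in⁴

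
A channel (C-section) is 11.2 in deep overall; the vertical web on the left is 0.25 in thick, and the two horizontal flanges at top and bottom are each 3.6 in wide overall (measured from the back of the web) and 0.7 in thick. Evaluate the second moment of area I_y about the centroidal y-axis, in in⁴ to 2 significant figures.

Decompose the section into non-overlapping parts with the origin at the bottom-left of its bounding rectangle.
Web: 0.25 × 11.2, A = 2.8 in², x = 0.125 in, Ī = 0.01458 in⁴.
Top flange (beyond web): 3.35 × 0.7, A = 2.345 in², x = 1.925 in, Ī = 2.193 in⁴.
Bottom flange (beyond web): 3.35 × 0.7, A = 2.345 in², x = 1.925 in, Ī = 2.193 in⁴.
Centroid: x̄ = ΣA·x / ΣA = 1.252 in.
Transfer each piece to the centroidal y-axis using Ī + A·d² with d = x − 1.252:
  web: d = -1.127 in → contributes +3.572 in⁴
  top flange (beyond web): d = 0.6729 in → contributes +3.255 in⁴
  bottom flange (beyond web): d = 0.6729 in → contributes +3.255 in⁴
Total I = 10.08 in⁴.

I_y ≈ 10 in⁴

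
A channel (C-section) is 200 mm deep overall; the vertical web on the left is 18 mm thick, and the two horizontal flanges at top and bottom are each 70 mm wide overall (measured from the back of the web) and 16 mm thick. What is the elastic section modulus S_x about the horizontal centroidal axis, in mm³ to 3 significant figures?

Break the section into simple shapes (no overlaps), measuring from the bottom-left corner of the bounding box.
Web: 18 × 200, A = 3 600 mm², y = 100 mm, Ī = 12 000 000 mm⁴.
Top flange (beyond web): 52 × 16, A = 832 mm², y = 192 mm, Ī = 17 749 mm⁴.
Bottom flange (beyond web): 52 × 16, A = 832 mm², y = 8 mm, Ī = 17 749 mm⁴.
By symmetry the centroid is at mid-height, ȳ = 100 mm.
Transfer each piece to the horizontal centroidal axis using Ī + A·d² with d = y − 100:
  web: d = 0 mm → contributes +12 000 000 mm⁴
  top flange (beyond web): d = 92 mm → contributes +7 059 797 mm⁴
  bottom flange (beyond web): d = -92 mm → contributes +7 059 797 mm⁴
Total I = 26 119 595 mm⁴.
Extreme fibre distance c = 100 mm; S = I/c = 261 196 mm³.

S_x ≈ 2.61 × 10⁵ mm³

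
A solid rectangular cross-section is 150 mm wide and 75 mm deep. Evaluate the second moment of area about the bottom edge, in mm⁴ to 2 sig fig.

The section: 150 × 75, A = 11 250 mm², y = 37.5 mm, Ī = 5 273 438 mm⁴.
Transfer it to the bottom edge using Ī + A·d² with d = y − 0:
  the section: d = 37.5 mm → contributes +21 093 750 mm⁴
Total I = 21 093 750 mm⁴.

I_base ≈ 2.1 × 10⁷ mm⁴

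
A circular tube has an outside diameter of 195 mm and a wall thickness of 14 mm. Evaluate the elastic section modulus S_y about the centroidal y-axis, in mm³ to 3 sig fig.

Break the section into simple shapes (no overlaps), measuring from the bottom-left corner of the bounding box.
Outer circle: ⌀195, A = 29 865 mm², x = 97.5 mm, Ī = 70 975 481 mm⁴.
Bore (subtracted): ⌀167, A = 21 904 mm², x = 97.5 mm, Ī = 38 179 988 mm⁴.
By symmetry the centroid is at mid-width, x̄ = 97.5 mm.
All pieces are centred on the centroidal y-axis, so I = ΣĪ (holes subtracted) = 32 795 493 mm⁴.
Extreme fibre distance c = 97.5 mm; S = I/c = 336 364 mm³.

S_y ≈ 3.36 × 10⁵ mm³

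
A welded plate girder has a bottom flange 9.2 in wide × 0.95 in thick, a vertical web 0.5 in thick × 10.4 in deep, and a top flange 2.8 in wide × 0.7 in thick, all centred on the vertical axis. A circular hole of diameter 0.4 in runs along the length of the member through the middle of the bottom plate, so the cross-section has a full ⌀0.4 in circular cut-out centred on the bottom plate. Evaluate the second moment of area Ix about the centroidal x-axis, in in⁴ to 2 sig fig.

Ix ≈ 290 in⁴

Decompose the section into non-overlapping parts with the origin at the bottom-left of its bounding rectangle.
Bottom plate: 9.2 × 0.95, A = 8.74 in², y = 0.475 in, Ī = 0.6573 in⁴.
Web plate: 0.5 × 10.4, A = 5.2 in², y = 6.15 in, Ī = 46.87 in⁴.
Top plate: 2.8 × 0.7, A = 1.96 in², y = 11.7 in, Ī = 0.08003 in⁴.
Hole (subtracted): ⌀0.4, A = 0.1257 in², y = 0.475 in, Ī = 0.001257 in⁴.
Centroid: ȳ = ΣA·y / ΣA = 3.74 in.
Transfer each piece to the centroidal x-axis using Ī + A·d² with d = y − 3.74:
  bottom plate: d = -3.265 in → contributes +93.86 in⁴
  web plate: d = 2.41 in → contributes +77.06 in⁴
  top plate: d = 7.96 in → contributes +124.3 in⁴
  hole: d = -3.265 in → contributes −1.341 in⁴
Total I = 293.8 in⁴.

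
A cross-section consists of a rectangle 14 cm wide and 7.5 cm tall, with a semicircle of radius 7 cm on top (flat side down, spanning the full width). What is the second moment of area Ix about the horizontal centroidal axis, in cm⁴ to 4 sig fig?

Split into non-overlapping primitives; take the origin at the lower-left of the bounding box.
Rectangular body: 14 × 7.5, A = 105 cm², y = 3.75 cm, Ī = 492.188 cm⁴.
Semicircular cap: semicircle r = 7, A = 76.969 cm², y = 10.4709 cm, Ī = 263.526 cm⁴.
Centroid: ȳ = ΣA·y / ΣA = 6.59279 cm.
Transfer each piece to the horizontal centroidal axis using Ī + A·d² with d = y − 6.59279:
  rectangular body: d = -2.84279 cm → contributes +1340.74 cm⁴
  semicircular cap: d = 3.8781 cm → contributes +1421.11 cm⁴
Total I = 2761.86 cm⁴.

Ix ≈ 2762 cm⁴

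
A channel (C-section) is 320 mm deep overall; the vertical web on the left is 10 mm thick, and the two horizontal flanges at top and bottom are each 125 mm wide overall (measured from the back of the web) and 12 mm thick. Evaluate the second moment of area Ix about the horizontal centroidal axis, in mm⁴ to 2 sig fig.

Ix ≈ 9.3 × 10⁷ mm⁴

Treat the section as a set of non-overlapping primitives; coordinates are from the bounding-box lower-left.
Web: 10 × 320, A = 3 200 mm², y = 160 mm, Ī = 27 306 667 mm⁴.
Top flange (beyond web): 115 × 12, A = 1 380 mm², y = 314 mm, Ī = 16 560 mm⁴.
Bottom flange (beyond web): 115 × 12, A = 1 380 mm², y = 6 mm, Ī = 16 560 mm⁴.
By symmetry the centroid is at mid-height, ȳ = 160 mm.
Transfer each piece to the horizontal centroidal axis using Ī + A·d² with d = y − 160:
  web: d = 0 mm → contributes +27 306 667 mm⁴
  top flange (beyond web): d = 154 mm → contributes +32 744 640 mm⁴
  bottom flange (beyond web): d = -154 mm → contributes +32 744 640 mm⁴
Total I = 92 795 947 mm⁴.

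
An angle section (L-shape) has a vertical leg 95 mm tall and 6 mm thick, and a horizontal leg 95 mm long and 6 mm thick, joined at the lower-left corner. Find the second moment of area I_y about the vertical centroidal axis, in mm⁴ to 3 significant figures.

Split into non-overlapping primitives; take the origin at the lower-left of the bounding box.
Vertical leg: 6 × 95, A = 570 mm², x = 3 mm, Ī = 1 710 mm⁴.
Horizontal leg (remainder): 89 × 6, A = 534 mm², x = 50.5 mm, Ī = 352 485 mm⁴.
Centroid: x̄ = ΣA·x / ΣA = 25.976 mm.
Transfer each piece to the vertical centroidal axis using Ī + A·d² with d = x − 25.976:
  vertical leg: d = -22.976 mm → contributes +302 599 mm⁴
  horizontal leg (remainder): d = 24.524 mm → contributes +673 658 mm⁴
Total I = 976 257 mm⁴.

I_y ≈ 9.76 × 10⁵ mm⁴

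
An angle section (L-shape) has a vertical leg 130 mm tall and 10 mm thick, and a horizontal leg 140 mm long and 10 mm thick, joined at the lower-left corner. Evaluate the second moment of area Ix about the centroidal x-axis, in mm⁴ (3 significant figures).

Treat the section as a set of non-overlapping primitives; coordinates are from the bounding-box lower-left.
Vertical leg: 10 × 130, A = 1 300 mm², y = 65 mm, Ī = 1 830 833 mm⁴.
Horizontal leg (remainder): 130 × 10, A = 1 300 mm², y = 5 mm, Ī = 10 833 mm⁴.
Centroid: ȳ = ΣA·y / ΣA = 35 mm.
Transfer each piece to the centroidal x-axis using Ī + A·d² with d = y − 35:
  vertical leg: d = 30 mm → contributes +3 000 833 mm⁴
  horizontal leg (remainder): d = -30 mm → contributes +1 180 833 mm⁴
Total I = 4 181 667 mm⁴.

Ix ≈ 4.18 × 10⁶ mm⁴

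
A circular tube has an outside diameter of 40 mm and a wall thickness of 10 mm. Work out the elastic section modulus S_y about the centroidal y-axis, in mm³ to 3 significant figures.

Decompose the section into non-overlapping parts with the origin at the bottom-left of its bounding rectangle.
Outer circle: ⌀40, A = 1256.6 mm², x = 20 mm, Ī = 125 664 mm⁴.
Bore (subtracted): ⌀20, A = 314.16 mm², x = 20 mm, Ī = 7 854 mm⁴.
By symmetry the centroid is at mid-width, x̄ = 20 mm.
All pieces are centred on the centroidal y-axis, so I = ΣĪ (holes subtracted) = 117 810 mm⁴.
Extreme fibre distance c = 20 mm; S = I/c = 5890.5 mm³.

S_y ≈ 5890 mm³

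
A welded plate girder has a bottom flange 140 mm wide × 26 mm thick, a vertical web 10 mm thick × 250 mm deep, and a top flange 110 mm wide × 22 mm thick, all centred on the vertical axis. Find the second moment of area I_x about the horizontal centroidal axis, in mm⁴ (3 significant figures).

I_x ≈ 1.24 × 10⁸ mm⁴

Decompose the section into non-overlapping parts with the origin at the bottom-left of its bounding rectangle.
Bottom plate: 140 × 26, A = 3 640 mm², y = 13 mm, Ī = 205 053 mm⁴.
Web plate: 10 × 250, A = 2 500 mm², y = 151 mm, Ī = 13 020 833 mm⁴.
Top plate: 110 × 22, A = 2 420 mm², y = 287 mm, Ī = 97 607 mm⁴.
Centroid: ȳ = ΣA·y / ΣA = 130.77 mm.
Transfer each piece to the horizontal centroidal axis using Ī + A·d² with d = y − 130.77:
  bottom plate: d = -117.77 mm → contributes +50 687 902 mm⁴
  web plate: d = 20.234 mm → contributes +14 044 334 mm⁴
  top plate: d = 156.23 mm → contributes +59 167 270 mm⁴
Total I = 123 899 506 mm⁴.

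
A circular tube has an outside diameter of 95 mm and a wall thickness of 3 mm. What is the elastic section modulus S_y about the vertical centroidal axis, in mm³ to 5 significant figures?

S_y ≈ 1.9334 × 10⁴ mm³

Split into non-overlapping primitives; take the origin at the lower-left of the bounding box.
Outer circle: ⌀95, A = 7088.218 mm², x = 47.5 mm, Ī = 3 998 198 mm⁴.
Bore (subtracted): ⌀89, A = 6221.139 mm², x = 47.5 mm, Ī = 3 079 853 mm⁴.
By symmetry the centroid is at mid-width, x̄ = 47.5 mm.
All pieces are centred on the vertical centroidal axis, so I = ΣĪ (holes subtracted) = 918345.7 mm⁴.
Extreme fibre distance c = 47.5 mm; S = I/c = 19333.59 mm³.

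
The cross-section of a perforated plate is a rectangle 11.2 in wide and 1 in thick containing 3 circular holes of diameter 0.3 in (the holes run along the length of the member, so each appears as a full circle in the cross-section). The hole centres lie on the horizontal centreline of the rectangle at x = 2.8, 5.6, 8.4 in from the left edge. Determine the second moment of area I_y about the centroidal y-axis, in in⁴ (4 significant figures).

I_y ≈ 116.0 in⁴

Treat the section as a set of non-overlapping primitives; coordinates are from the bounding-box lower-left.
Plate: 11.2 × 1, A = 11.2 in², x = 5.6 in, Ī = 117.077 in⁴.
Hole 1 (subtracted): ⌀0.3, A = 0.0706858 in², x = 2.8 in, Ī = 0.000397608 in⁴.
Hole 2 (subtracted): ⌀0.3, A = 0.0706858 in², x = 5.6 in, Ī = 0.000397608 in⁴.
Hole 3 (subtracted): ⌀0.3, A = 0.0706858 in², x = 8.4 in, Ī = 0.000397608 in⁴.
By symmetry the centroid is at mid-width, x̄ = 5.6 in.
Transfer each piece to the centroidal y-axis using Ī + A·d² with d = x − 5.6:
  plate: d = 0 in → contributes +117.077 in⁴
  hole 1: d = -2.8 in → contributes −0.554575 in⁴
  hole 2: d = 0 in → contributes −0.000397608 in⁴
  hole 3: d = 2.8 in → contributes −0.554575 in⁴
Total I = 115.968 in⁴.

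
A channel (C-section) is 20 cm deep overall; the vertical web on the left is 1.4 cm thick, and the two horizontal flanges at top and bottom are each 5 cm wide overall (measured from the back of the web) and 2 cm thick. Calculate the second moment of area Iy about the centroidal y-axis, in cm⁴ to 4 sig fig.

Iy ≈ 79.56 cm⁴

Break the section into simple shapes (no overlaps), measuring from the bottom-left corner of the bounding box.
Web: 1.4 × 20, A = 28 cm², x = 0.7 cm, Ī = 4.57333 cm⁴.
Top flange (beyond web): 3.6 × 2, A = 7.2 cm², x = 3.2 cm, Ī = 7.776 cm⁴.
Bottom flange (beyond web): 3.6 × 2, A = 7.2 cm², x = 3.2 cm, Ī = 7.776 cm⁴.
Centroid: x̄ = ΣA·x / ΣA = 1.54906 cm.
Transfer each piece to the centroidal y-axis using Ī + A·d² with d = x − 1.54906:
  web: d = -0.849057 cm → contributes +24.7585 cm⁴
  top flange (beyond web): d = 1.65094 cm → contributes +27.4004 cm⁴
  bottom flange (beyond web): d = 1.65094 cm → contributes +27.4004 cm⁴
Total I = 79.5593 cm⁴.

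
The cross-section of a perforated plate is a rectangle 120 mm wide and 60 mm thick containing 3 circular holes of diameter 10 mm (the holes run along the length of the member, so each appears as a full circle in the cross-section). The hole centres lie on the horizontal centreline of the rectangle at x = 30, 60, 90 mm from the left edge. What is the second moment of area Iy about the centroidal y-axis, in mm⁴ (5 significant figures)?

Iy ≈ 8.4972 × 10⁶ mm⁴

Decompose the section into non-overlapping parts with the origin at the bottom-left of its bounding rectangle.
Plate: 120 × 60, A = 7 200 mm², x = 60 mm, Ī = 8 640 000 mm⁴.
Hole 1 (subtracted): ⌀10, A = 78.53982 mm², x = 30 mm, Ī = 490.8739 mm⁴.
Hole 2 (subtracted): ⌀10, A = 78.53982 mm², x = 60 mm, Ī = 490.8739 mm⁴.
Hole 3 (subtracted): ⌀10, A = 78.53982 mm², x = 90 mm, Ī = 490.8739 mm⁴.
By symmetry the centroid is at mid-width, x̄ = 60 mm.
Transfer each piece to the centroidal y-axis using Ī + A·d² with d = x − 60:
  plate: d = 0 mm → contributes +8 640 000 mm⁴
  hole 1: d = -30 mm → contributes −71176.71 mm⁴
  hole 2: d = 0 mm → contributes −490.8739 mm⁴
  hole 3: d = 30 mm → contributes −71176.71 mm⁴
Total I = 8 497 156 mm⁴.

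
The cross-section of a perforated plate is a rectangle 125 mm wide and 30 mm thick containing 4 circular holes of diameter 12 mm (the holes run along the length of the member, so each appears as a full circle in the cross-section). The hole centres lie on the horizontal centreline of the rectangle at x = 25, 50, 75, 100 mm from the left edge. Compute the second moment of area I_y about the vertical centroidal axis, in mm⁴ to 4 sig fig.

Treat the section as a set of non-overlapping primitives; coordinates are from the bounding-box lower-left.
Plate: 125 × 30, A = 3 750 mm², x = 62.5 mm, Ī = 4 882 813 mm⁴.
Hole 1 (subtracted): ⌀12, A = 113.097 mm², x = 25 mm, Ī = 1017.88 mm⁴.
Hole 2 (subtracted): ⌀12, A = 113.097 mm², x = 50 mm, Ī = 1017.88 mm⁴.
Hole 3 (subtracted): ⌀12, A = 113.097 mm², x = 75 mm, Ī = 1017.88 mm⁴.
Hole 4 (subtracted): ⌀12, A = 113.097 mm², x = 100 mm, Ī = 1017.88 mm⁴.
By symmetry the centroid is at mid-width, x̄ = 62.5 mm.
Transfer each piece to the vertical centroidal axis using Ī + A·d² with d = x − 62.5:
  plate: d = 0 mm → contributes +4 882 813 mm⁴
  hole 1: d = -37.5 mm → contributes −160 061 mm⁴
  hole 2: d = -12.5 mm → contributes −18689.3 mm⁴
  hole 3: d = 12.5 mm → contributes −18689.3 mm⁴
  hole 4: d = 37.5 mm → contributes −160 061 mm⁴
Total I = 4 525 312 mm⁴.

I_y ≈ 4.525 × 10⁶ mm⁴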